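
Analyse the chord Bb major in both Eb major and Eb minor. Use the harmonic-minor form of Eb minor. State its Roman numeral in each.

The scale of Eb major is Eb F G Ab Bb C D; Bb is degree 5, and the triad built there (Bb-D-F) is major, so it is V.
The scale of Eb minor (harmonic minor) is Eb F Gb Ab Bb Cb D; Bb is degree 5, and the triad built there (Bb-D-F) is major, so it is V.

V in Eb major; V in Eb minor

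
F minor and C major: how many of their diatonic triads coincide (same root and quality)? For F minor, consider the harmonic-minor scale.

1

Diatonic triads of F minor (harmonic minor): Fm (i), Gdim (ii°), Abaug (III+), Bbm (iv), C (V), Db (VI), Edim (vii°).
Diatonic triads of C major: C (I), Dm (ii), Em (iii), F (IV), G (V), Am (vi), Bdim (vii°).
Matching root and quality in both lists: C.
That gives 1 common triad.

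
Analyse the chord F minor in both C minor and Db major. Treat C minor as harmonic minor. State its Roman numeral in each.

iv in C minor; iii in Db major

The scale of C minor (harmonic minor) is C D Eb F G Ab B; F is degree 4, and the triad built there (F-Ab-C) is minor, so it is iv.
The scale of Db major is Db Eb F Gb Ab Bb C; F is degree 3, and the triad built there (F-Ab-C) is minor, so it is iii.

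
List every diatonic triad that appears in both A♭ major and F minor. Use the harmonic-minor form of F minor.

Triads in A♭ major: A♭ major (I), B♭ minor (ii), C minor (iii), D♭ major (IV), E♭ major (V), F minor (vi), G diminished (vii°).
Triads in F minor (harmonic minor): F minor (i), G diminished (ii°), A♭ augmented (III+), B♭ minor (iv), C major (V), D♭ major (VI), E diminished (vii°).
Shared triads with their functions: B♭ minor (ii in A♭ major, iv in F minor); D♭ major (IV in A♭ major, VI in F minor); F minor (vi in A♭ major, i in F minor); G diminished (vii° in A♭ major, ii° in F minor).

B♭m, D♭, Fm, Gdim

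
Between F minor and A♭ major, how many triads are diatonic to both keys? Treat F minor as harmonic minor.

Diatonic triads of F minor (harmonic minor): Fm (i), Gdim (ii°), A♭aug (III+), B♭m (iv), C (V), D♭ (VI), Edim (vii°).
Diatonic triads of A♭ major: A♭ (I), B♭m (ii), Cm (iii), D♭ (IV), E♭ (V), Fm (vi), Gdim (vii°).
Matching root and quality in both lists: Fm, Gdim, B♭m, D♭.
That gives 4 common triads.

4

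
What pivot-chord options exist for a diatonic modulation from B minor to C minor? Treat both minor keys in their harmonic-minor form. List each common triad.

G

Triads in B minor (harmonic minor): Bm (i), C♯dim (ii°), Daug (III+), Em (iv), F♯ (V), G (VI), A♯dim (vii°).
Triads in C minor (harmonic minor): Cm (i), Ddim (ii°), E♭aug (III+), Fm (iv), G (V), A♭ (VI), Bdim (vii°).
Shared triads with their functions: G (VI in B minor, V in C minor).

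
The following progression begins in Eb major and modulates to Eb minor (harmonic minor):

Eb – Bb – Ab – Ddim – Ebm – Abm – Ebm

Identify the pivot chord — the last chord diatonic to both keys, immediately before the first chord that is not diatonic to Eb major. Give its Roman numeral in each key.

Chords diatonic to Eb major: Eb, Fm, Gm, Ab, Bb, Cm, Ddim.
Reading the progression, the first chord not in that set is Ebm, so the modulation leaves Eb major there.
The chord immediately before Ebm is Ddim, which is diatonic to both keys: vii° in Eb major and vii° in Eb minor.

Ddim — vii° in Eb major, vii° in Eb minor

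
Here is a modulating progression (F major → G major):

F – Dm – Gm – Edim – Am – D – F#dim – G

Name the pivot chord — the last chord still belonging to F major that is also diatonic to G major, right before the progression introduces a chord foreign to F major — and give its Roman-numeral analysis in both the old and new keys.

Am — iii in F major, ii in G major

Chords diatonic to F major: F, Gm, Am, Bb, C, Dm, Edim.
Reading the progression, the first chord not in that set is D, so the modulation leaves F major there.
The chord immediately before D is Am, which is diatonic to both keys: iii in F major and ii in G major.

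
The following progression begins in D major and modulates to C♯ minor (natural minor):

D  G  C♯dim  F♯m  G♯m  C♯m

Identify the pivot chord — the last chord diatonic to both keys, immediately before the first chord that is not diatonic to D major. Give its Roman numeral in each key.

F♯m — iii in D major, iv in C♯ minor

Chords diatonic to D major: D, Em, F♯m, G, A, Bm, C♯dim.
Reading the progression, the first chord not in that set is G♯m, so the modulation leaves D major there.
The chord immediately before G♯m is F♯m, which is diatonic to both keys: iii in D major and iv in C♯ minor.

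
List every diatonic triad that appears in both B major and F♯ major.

Triads in B major: B (I), C♯m (ii), D♯m (iii), E (IV), F♯ (V), G♯m (vi), A♯dim (vii°).
Triads in F♯ major: F♯ (I), G♯m (ii), A♯m (iii), B (IV), C♯ (V), D♯m (vi), E♯dim (vii°).
Shared triads with their functions: B (I in B major, IV in F♯ major); D♯m (iii in B major, vi in F♯ major); F♯ (V in B major, I in F♯ major); G♯m (vi in B major, ii in F♯ major).

B, D♯m, F♯, G♯m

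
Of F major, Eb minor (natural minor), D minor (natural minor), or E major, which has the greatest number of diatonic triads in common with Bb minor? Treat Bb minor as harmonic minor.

Triads of Bb minor (harmonic minor): Bbm (i), Cdim (ii°), Dbaug (III+), Ebm (iv), F (V), Gb (VI), Adim (vii°).
F major shares 1: F.
Eb minor (natural minor) shares 3: Bbm, Ebm, Gb.
D minor (natural minor) shares 1: F.
E major shares 0: none.
The most common triads (3) are shared with Eb minor.

Eb minor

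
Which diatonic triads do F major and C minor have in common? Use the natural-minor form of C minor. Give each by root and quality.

Triads in F major: F (I), Gm (ii), Am (iii), Bb (IV), C (V), Dm (vi), Edim (vii°).
Triads in C minor (natural minor): Cm (i), Ddim (ii°), Eb (III), Fm (iv), Gm (v), Ab (VI), Bb (VII).
Shared triads with their functions: Gm (ii in F major, v in C minor); Bb (IV in F major, VII in C minor).

Gm, Bb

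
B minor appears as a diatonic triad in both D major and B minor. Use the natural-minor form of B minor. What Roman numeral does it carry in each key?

The scale of D major is D E F# G A B C#; B is degree 6, and the triad built there (B-D-F#) is minor, so it is vi.
The scale of B minor (natural minor) is B C# D E F# G A; B is degree 1, and the triad built there (B-D-F#) is minor, so it is i.

vi in D major; i in B minor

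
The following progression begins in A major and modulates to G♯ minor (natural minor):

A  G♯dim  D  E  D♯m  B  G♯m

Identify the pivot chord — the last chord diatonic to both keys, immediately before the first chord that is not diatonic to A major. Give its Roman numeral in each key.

Chords diatonic to A major: A, Bm, C♯m, D, E, F♯m, G♯dim.
Reading the progression, the first chord not in that set is D♯m, so the modulation leaves A major there.
The chord immediately before D♯m is E, which is diatonic to both keys: V in A major and VI in G♯ minor.

E — V in A major, VI in G♯ minor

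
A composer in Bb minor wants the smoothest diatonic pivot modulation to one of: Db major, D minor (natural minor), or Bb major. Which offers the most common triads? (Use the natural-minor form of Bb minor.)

Db major

Triads of Bb minor (natural minor): Bbm (i), Cdim (ii°), Db (III), Ebm (iv), Fm (v), Gb (VI), Ab (VII).
Db major shares 7: Bbm, Cdim, Db, Ebm, Fm, Gb, Ab.
D minor (natural minor) shares 0: none.
Bb major shares 0: none.
The most common triads (7) are shared with Db major.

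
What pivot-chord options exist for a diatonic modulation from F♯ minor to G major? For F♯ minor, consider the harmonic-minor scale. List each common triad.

Triads in F♯ minor (harmonic minor): F♯m (i), G♯dim (ii°), Aaug (III+), Bm (iv), C♯ (V), D (VI), E♯dim (vii°).
Triads in G major: G (I), Am (ii), Bm (iii), C (IV), D (V), Em (vi), F♯dim (vii°).
Shared triads with their functions: Bm (iv in F♯ minor, iii in G major); D (VI in F♯ minor, V in G major).

Bm, D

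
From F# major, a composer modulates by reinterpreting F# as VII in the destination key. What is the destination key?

The numeral VII denotes a major triad on scale degree 7. With F# on degree 7, the tonic of the new key is G#.
Degree 7 carries a major triad in natural-minor keys, so the destination is G# minor.
Check: the diatonic triads of G# minor (natural minor) are G#m (i), A#dim (ii°), B (III), C#m (iv), D#m (v), E (VI), F# (VII) — F# is indeed VII.

G# minor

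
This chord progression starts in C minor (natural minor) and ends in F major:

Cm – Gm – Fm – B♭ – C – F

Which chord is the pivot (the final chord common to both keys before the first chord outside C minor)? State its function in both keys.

Chords diatonic to C minor: Cm, Ddim, E♭, Fm, Gm, A♭, B♭.
Reading the progression, the first chord not in that set is C, so the modulation leaves C minor there.
The chord immediately before C is B♭, which is diatonic to both keys: VII in C minor and IV in F major.

B♭ — VII in C minor, IV in F major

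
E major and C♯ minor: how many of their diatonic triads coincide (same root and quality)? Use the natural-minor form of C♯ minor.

Diatonic triads of E major: E major (I), F♯ minor (ii), G♯ minor (iii), A major (IV), B major (V), C♯ minor (vi), D♯ diminished (vii°).
Diatonic triads of C♯ minor (natural minor): C♯ minor (i), D♯ diminished (ii°), E major (III), F♯ minor (iv), G♯ minor (v), A major (VI), B major (VII).
Matching root and quality in both lists: E major, F♯ minor, G♯ minor, A major, B major, C♯ minor, D♯ diminished.
That gives 7 common triads.

7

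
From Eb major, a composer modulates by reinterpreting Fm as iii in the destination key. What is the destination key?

Db major

The numeral iii denotes a minor triad on scale degree 3. With F on degree 3, the tonic of the new key is Db.
Degree 3 carries a minor triad in major keys, so the destination is Db major.
Check: the diatonic triads of Db major are Db (I), Ebm (ii), Fm (iii), Gb (IV), Ab (V), Bbm (vi), Cdim (vii°) — Fm is indeed iii.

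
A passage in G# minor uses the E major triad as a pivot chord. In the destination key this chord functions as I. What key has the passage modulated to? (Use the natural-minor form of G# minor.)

E major

The numeral I denotes a major triad on scale degree 1. With E on degree 1, the tonic of the new key is E.
Degree 1 carries a major triad in major keys, so the destination is E major.
Check: the diatonic triads of E major are E (I), F#m (ii), G#m (iii), A (IV), B (V), C#m (vi), D#dim (vii°) — E major is indeed I.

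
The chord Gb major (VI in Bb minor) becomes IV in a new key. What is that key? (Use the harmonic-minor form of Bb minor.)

Db major

The numeral IV denotes a major triad on scale degree 4. With Gb on degree 4, the tonic of the new key is Db.
Degree 4 carries a major triad in major keys, so the destination is Db major.
Check: the diatonic triads of Db major are Db (I), Ebm (ii), Fm (iii), Gb (IV), Ab (V), Bbm (vi), Cdim (vii°) — Gb major is indeed IV.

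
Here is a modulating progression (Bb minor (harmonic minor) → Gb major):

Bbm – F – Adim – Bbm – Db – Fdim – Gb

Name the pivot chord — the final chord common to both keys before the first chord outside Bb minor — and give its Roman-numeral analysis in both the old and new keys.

Bbm — i in Bb minor, iii in Gb major

Chords diatonic to Bb minor: Bbm, Cdim, Dbaug, Ebm, F, Gb, Adim.
Reading the progression, the first chord not in that set is Db, so the modulation leaves Bb minor there.
The chord immediately before Db is Bbm, which is diatonic to both keys: i in Bb minor and iii in Gb major.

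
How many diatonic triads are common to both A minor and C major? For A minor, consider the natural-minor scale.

7

Diatonic triads of A minor (natural minor): Am (i), Bdim (ii°), C (III), Dm (iv), Em (v), F (VI), G (VII).
Diatonic triads of C major: C (I), Dm (ii), Em (iii), F (IV), G (V), Am (vi), Bdim (vii°).
Matching root and quality in both lists: Am, Bdim, C, Dm, Em, F, G.
That gives 7 common triads.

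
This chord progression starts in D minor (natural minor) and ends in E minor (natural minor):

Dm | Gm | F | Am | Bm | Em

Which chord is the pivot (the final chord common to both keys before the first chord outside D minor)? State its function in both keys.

Am — v in D minor, iv in E minor

Chords diatonic to D minor: Dm, Edim, F, Gm, Am, B♭, C.
Reading the progression, the first chord not in that set is Bm, so the modulation leaves D minor there.
The chord immediately before Bm is Am, which is diatonic to both keys: v in D minor and iv in E minor.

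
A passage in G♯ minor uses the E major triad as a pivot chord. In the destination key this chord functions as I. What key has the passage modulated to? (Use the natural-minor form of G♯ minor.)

The numeral I denotes a major triad on scale degree 1. With E on degree 1, the tonic of the new key is E.
Degree 1 carries a major triad in major keys, so the destination is E major.
Check: the diatonic triads of E major are E (I), F♯m (ii), G♯m (iii), A (IV), B (V), C♯m (vi), D♯dim (vii°) — E major is indeed I.

E major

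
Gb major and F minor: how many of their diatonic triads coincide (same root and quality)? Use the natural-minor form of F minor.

2

Diatonic triads of Gb major: Gb (I), Abm (ii), Bbm (iii), Cb (IV), Db (V), Ebm (vi), Fdim (vii°).
Diatonic triads of F minor (natural minor): Fm (i), Gdim (ii°), Ab (III), Bbm (iv), Cm (v), Db (VI), Eb (VII).
Matching root and quality in both lists: Bbm, Db.
That gives 2 common triads.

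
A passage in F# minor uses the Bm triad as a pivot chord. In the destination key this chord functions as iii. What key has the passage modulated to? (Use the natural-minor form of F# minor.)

The numeral iii denotes a minor triad on scale degree 3. With B on degree 3, the tonic of the new key is G.
Degree 3 carries a minor triad in major keys, so the destination is G major.
Check: the diatonic triads of G major are G (I), Am (ii), Bm (iii), C (IV), D (V), Em (vi), F#dim (vii°) — Bm is indeed iii.

G major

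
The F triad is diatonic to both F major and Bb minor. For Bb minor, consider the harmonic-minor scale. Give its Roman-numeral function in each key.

The scale of F major is F G A Bb C D E; F is degree 1, and the triad built there (F-A-C) is major, so it is I.
The scale of Bb minor (harmonic minor) is Bb C Db Eb F Gb A; F is degree 5, and the triad built there (F-A-C) is major, so it is V.

I in F major; V in Bb minor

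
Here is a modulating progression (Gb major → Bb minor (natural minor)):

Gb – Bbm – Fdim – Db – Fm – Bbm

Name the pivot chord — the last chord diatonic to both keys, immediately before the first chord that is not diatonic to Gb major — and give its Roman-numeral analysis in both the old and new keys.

Db — V in Gb major, III in Bb minor

Chords diatonic to Gb major: Gb, Abm, Bbm, Cb, Db, Ebm, Fdim.
Reading the progression, the first chord not in that set is Fm, so the modulation leaves Gb major there.
The chord immediately before Fm is Db, which is diatonic to both keys: V in Gb major and III in Bb minor.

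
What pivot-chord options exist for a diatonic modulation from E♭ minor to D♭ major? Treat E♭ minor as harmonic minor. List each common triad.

E♭m

Triads in E♭ minor (harmonic minor): E♭m (i), Fdim (ii°), G♭aug (III+), A♭m (iv), B♭ (V), C♭ (VI), Ddim (vii°).
Triads in D♭ major: D♭ (I), E♭m (ii), Fm (iii), G♭ (IV), A♭ (V), B♭m (vi), Cdim (vii°).
Shared triads with their functions: E♭m (i in E♭ minor, ii in D♭ major).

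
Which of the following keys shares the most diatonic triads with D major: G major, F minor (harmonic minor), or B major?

G major

Triads of D major: D (I), Em (ii), F♯m (iii), G (IV), A (V), Bm (vi), C♯dim (vii°).
G major shares 4: D, Em, G, Bm.
F minor (harmonic minor) shares 0: none.
B major shares 0: none.
The most common triads (4) are shared with G major.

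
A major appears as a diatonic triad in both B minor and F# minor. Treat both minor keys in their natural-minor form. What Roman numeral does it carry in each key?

VII in B minor; III in F# minor

The scale of B minor (natural minor) is B C# D E F# G A; A is degree 7, and the triad built there (A-C#-E) is major, so it is VII.
The scale of F# minor (natural minor) is F# G# A B C# D E; A is degree 3, and the triad built there (A-C#-E) is major, so it is III.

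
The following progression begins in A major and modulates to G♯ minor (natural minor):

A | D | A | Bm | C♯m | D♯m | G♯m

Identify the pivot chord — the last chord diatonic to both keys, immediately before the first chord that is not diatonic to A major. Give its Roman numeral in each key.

C♯m — iii in A major, iv in G♯ minor

Chords diatonic to A major: A, Bm, C♯m, D, E, F♯m, G♯dim.
Reading the progression, the first chord not in that set is D♯m, so the modulation leaves A major there.
The chord immediately before D♯m is C♯m, which is diatonic to both keys: iii in A major and iv in G♯ minor.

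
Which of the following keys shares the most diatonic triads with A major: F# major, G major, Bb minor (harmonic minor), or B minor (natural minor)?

Triads of A major: A major (I), B minor (ii), C# minor (iii), D major (IV), E major (V), F# minor (vi), G# diminished (vii°).
F# major shares 0: none.
G major shares 2: Bm, D.
Bb minor (harmonic minor) shares 0: none.
B minor (natural minor) shares 4: A, Bm, D, F#m.
The most common triads (4) are shared with B minor.

B minor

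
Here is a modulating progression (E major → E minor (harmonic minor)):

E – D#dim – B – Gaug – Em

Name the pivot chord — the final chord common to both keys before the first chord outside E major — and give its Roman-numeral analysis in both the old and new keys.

Chords diatonic to E major: E, F#m, G#m, A, B, C#m, D#dim.
Reading the progression, the first chord not in that set is Gaug, so the modulation leaves E major there.
The chord immediately before Gaug is B, which is diatonic to both keys: V in E major and V in E minor.

B — V in E major, V in E minor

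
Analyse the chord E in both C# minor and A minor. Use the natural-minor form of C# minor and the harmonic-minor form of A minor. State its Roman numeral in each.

III in C# minor; V in A minor

The scale of C# minor (natural minor) is C# D# E F# G# A B; E is degree 3, and the triad built there (E-G#-B) is major, so it is III.
The scale of A minor (harmonic minor) is A B C D E F G#; E is degree 5, and the triad built there (E-G#-B) is major, so it is V.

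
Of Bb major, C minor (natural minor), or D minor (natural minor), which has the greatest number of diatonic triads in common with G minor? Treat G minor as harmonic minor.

Bb major

Triads of G minor (harmonic minor): G minor (i), A diminished (ii°), Bb augmented (III+), C minor (iv), D major (V), Eb major (VI), F# diminished (vii°).
Bb major shares 4: Gm, Adim, Cm, Eb.
C minor (natural minor) shares 3: Gm, Cm, Eb.
D minor (natural minor) shares 1: Gm.
The most common triads (4) are shared with Bb major.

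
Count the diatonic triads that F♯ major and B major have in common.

Diatonic triads of F♯ major: F♯ (I), G♯m (ii), A♯m (iii), B (IV), C♯ (V), D♯m (vi), E♯dim (vii°).
Diatonic triads of B major: B (I), C♯m (ii), D♯m (iii), E (IV), F♯ (V), G♯m (vi), A♯dim (vii°).
Matching root and quality in both lists: F♯, G♯m, B, D♯m.
That gives 4 common triads.

4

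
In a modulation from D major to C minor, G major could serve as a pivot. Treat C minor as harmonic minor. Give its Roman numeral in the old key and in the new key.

IV in D major; V in C minor

The scale of D major is D E F# G A B C#; G is degree 4, and the triad built there (G-B-D) is major, so it is IV.
The scale of C minor (harmonic minor) is C D Eb F G Ab B; G is degree 5, and the triad built there (G-B-D) is major, so it is V.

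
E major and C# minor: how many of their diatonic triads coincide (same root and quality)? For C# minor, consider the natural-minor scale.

Diatonic triads of E major: E major (I), F# minor (ii), G# minor (iii), A major (IV), B major (V), C# minor (vi), D# diminished (vii°).
Diatonic triads of C# minor (natural minor): C# minor (i), D# diminished (ii°), E major (III), F# minor (iv), G# minor (v), A major (VI), B major (VII).
Matching root and quality in both lists: E major, F# minor, G# minor, A major, B major, C# minor, D# diminished.
That gives 7 common triads.

7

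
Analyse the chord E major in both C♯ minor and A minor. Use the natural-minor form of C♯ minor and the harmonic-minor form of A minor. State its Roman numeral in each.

The scale of C♯ minor (natural minor) is C♯ D♯ E F♯ G♯ A B; E is degree 3, and the triad built there (E-G♯-B) is major, so it is III.
The scale of A minor (harmonic minor) is A B C D E F G♯; E is degree 5, and the triad built there (E-G♯-B) is major, so it is V.

III in C♯ minor; V in A minor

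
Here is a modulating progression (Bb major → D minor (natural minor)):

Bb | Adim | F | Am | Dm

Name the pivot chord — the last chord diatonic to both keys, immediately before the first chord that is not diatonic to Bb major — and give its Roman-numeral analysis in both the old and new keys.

F — V in Bb major, III in D minor

Chords diatonic to Bb major: Bb, Cm, Dm, Eb, F, Gm, Adim.
Reading the progression, the first chord not in that set is Am, so the modulation leaves Bb major there.
The chord immediately before Am is F, which is diatonic to both keys: V in Bb major and III in D minor.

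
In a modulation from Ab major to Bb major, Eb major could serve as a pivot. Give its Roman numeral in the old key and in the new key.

V in Ab major; IV in Bb major

The scale of Ab major is Ab Bb C Db Eb F G; Eb is degree 5, and the triad built there (Eb-G-Bb) is major, so it is V.
The scale of Bb major is Bb C D Eb F G A; Eb is degree 4, and the triad built there (Eb-G-Bb) is major, so it is IV.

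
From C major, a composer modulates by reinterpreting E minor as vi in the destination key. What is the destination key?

G major

The numeral vi denotes a minor triad on scale degree 6. With E on degree 6, the tonic of the new key is G.
Degree 6 carries a minor triad in major keys, so the destination is G major.
Check: the diatonic triads of G major are G (I), Am (ii), Bm (iii), C (IV), D (V), Em (vi), F#dim (vii°) — E minor is indeed vi.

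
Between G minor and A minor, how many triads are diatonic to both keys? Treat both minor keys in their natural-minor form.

Diatonic triads of G minor (natural minor): Gm (i), Adim (ii°), Bb (III), Cm (iv), Dm (v), Eb (VI), F (VII).
Diatonic triads of A minor (natural minor): Am (i), Bdim (ii°), C (III), Dm (iv), Em (v), F (VI), G (VII).
Matching root and quality in both lists: Dm, F.
That gives 2 common triads.

2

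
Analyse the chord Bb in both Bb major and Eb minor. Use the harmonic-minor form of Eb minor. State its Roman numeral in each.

I in Bb major; V in Eb minor

The scale of Bb major is Bb C D Eb F G A; Bb is degree 1, and the triad built there (Bb-D-F) is major, so it is I.
The scale of Eb minor (harmonic minor) is Eb F Gb Ab Bb Cb D; Bb is degree 5, and the triad built there (Bb-D-F) is major, so it is V.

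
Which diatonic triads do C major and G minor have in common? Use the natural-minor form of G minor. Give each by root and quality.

Dm, F

Triads in C major: C major (I), D minor (ii), E minor (iii), F major (IV), G major (V), A minor (vi), B diminished (vii°).
Triads in G minor (natural minor): G minor (i), A diminished (ii°), B♭ major (III), C minor (iv), D minor (v), E♭ major (VI), F major (VII).
Shared triads with their functions: D minor (ii in C major, v in G minor); F major (IV in C major, VII in G minor).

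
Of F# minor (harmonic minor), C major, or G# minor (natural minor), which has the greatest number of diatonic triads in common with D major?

Triads of D major: D major (I), E minor (ii), F# minor (iii), G major (IV), A major (V), B minor (vi), C# diminished (vii°).
F# minor (harmonic minor) shares 3: D, F#m, Bm.
C major shares 2: Em, G.
G# minor (natural minor) shares 0: none.
The most common triads (3) are shared with F# minor.

F# minor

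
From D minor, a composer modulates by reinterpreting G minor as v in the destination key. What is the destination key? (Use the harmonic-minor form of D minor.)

The numeral v denotes a minor triad on scale degree 5. With G on degree 5, the tonic of the new key is C.
Degree 5 carries a minor triad in natural-minor keys, so the destination is C minor.
Check: the diatonic triads of C minor (natural minor) are Cm (i), Ddim (ii°), Eb (III), Fm (iv), Gm (v), Ab (VI), Bb (VII) — G minor is indeed v.

C minor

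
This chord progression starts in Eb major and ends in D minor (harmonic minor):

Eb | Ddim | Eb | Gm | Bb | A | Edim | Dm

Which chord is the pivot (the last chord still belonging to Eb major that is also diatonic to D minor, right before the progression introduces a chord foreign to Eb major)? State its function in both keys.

Bb — V in Eb major, VI in D minor

Chords diatonic to Eb major: Eb, Fm, Gm, Ab, Bb, Cm, Ddim.
Reading the progression, the first chord not in that set is A, so the modulation leaves Eb major there.
The chord immediately before A is Bb, which is diatonic to both keys: V in Eb major and VI in D minor.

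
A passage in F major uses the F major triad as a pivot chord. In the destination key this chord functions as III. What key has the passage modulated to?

D minor

The numeral III denotes a major triad on scale degree 3. With F on degree 3, the tonic of the new key is D.
Degree 3 carries a major triad in natural-minor keys, so the destination is D minor.
Check: the diatonic triads of D minor (natural minor) are Dm (i), Edim (ii°), F (III), Gm (iv), Am (v), Bb (VI), C (VII) — F major is indeed III.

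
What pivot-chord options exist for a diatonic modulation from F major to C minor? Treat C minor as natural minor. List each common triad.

Triads in F major: F (I), Gm (ii), Am (iii), B♭ (IV), C (V), Dm (vi), Edim (vii°).
Triads in C minor (natural minor): Cm (i), Ddim (ii°), E♭ (III), Fm (iv), Gm (v), A♭ (VI), B♭ (VII).
Shared triads with their functions: Gm (ii in F major, v in C minor); B♭ (IV in F major, VII in C minor).

Gm, B♭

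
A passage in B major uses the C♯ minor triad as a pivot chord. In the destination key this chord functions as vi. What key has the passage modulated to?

The numeral vi denotes a minor triad on scale degree 6. With C♯ on degree 6, the tonic of the new key is E.
Degree 6 carries a minor triad in major keys, so the destination is E major.
Check: the diatonic triads of E major are E (I), F♯m (ii), G♯m (iii), A (IV), B (V), C♯m (vi), D♯dim (vii°) — C♯ minor is indeed vi.

E major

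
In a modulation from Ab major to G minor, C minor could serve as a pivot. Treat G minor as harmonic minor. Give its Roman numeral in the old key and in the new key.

The scale of Ab major is Ab Bb C Db Eb F G; C is degree 3, and the triad built there (C-Eb-G) is minor, so it is iii.
The scale of G minor (harmonic minor) is G A Bb C D Eb F#; C is degree 4, and the triad built there (C-Eb-G) is minor, so it is iv.

iii in Ab major; iv in G minor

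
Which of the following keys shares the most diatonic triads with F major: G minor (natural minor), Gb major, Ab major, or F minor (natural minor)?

G minor

Triads of F major: F major (I), G minor (ii), A minor (iii), Bb major (IV), C major (V), D minor (vi), E diminished (vii°).
G minor (natural minor) shares 4: F, Gm, Bb, Dm.
Gb major shares 0: none.
Ab major shares 0: none.
F minor (natural minor) shares 0: none.
The most common triads (4) are shared with G minor.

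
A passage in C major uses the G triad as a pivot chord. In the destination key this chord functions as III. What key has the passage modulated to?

E minor

The numeral III denotes a major triad on scale degree 3. With G on degree 3, the tonic of the new key is E.
Degree 3 carries a major triad in natural-minor keys, so the destination is E minor.
Check: the diatonic triads of E minor (natural minor) are Em (i), F♯dim (ii°), G (III), Am (iv), Bm (v), C (VI), D (VII) — G is indeed III.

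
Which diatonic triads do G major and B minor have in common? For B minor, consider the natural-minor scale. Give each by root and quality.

G, Bm, D, Em

Triads in G major: G (I), Am (ii), Bm (iii), C (IV), D (V), Em (vi), F♯dim (vii°).
Triads in B minor (natural minor): Bm (i), C♯dim (ii°), D (III), Em (iv), F♯m (v), G (VI), A (VII).
Shared triads with their functions: G (I in G major, VI in B minor); Bm (iii in G major, i in B minor); D (V in G major, III in B minor); Em (vi in G major, iv in B minor).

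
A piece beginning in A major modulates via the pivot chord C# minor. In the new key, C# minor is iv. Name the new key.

G# minor

The numeral iv denotes a minor triad on scale degree 4. With C# on degree 4, the tonic of the new key is G#.
Degree 4 carries a minor triad in minor keys, so the destination is G# minor.
Check: the diatonic triads of G# minor (natural minor) are G#m (i), A#dim (ii°), B (III), C#m (iv), D#m (v), E (VI), F# (VII) — C# minor is indeed iv.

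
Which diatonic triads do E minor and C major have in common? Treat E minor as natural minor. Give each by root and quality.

Triads in E minor (natural minor): E minor (i), F# diminished (ii°), G major (III), A minor (iv), B minor (v), C major (VI), D major (VII).
Triads in C major: C major (I), D minor (ii), E minor (iii), F major (IV), G major (V), A minor (vi), B diminished (vii°).
Shared triads with their functions: E minor (i in E minor, iii in C major); G major (III in E minor, V in C major); A minor (iv in E minor, vi in C major); C major (VI in E minor, I in C major).

Em, G, Am, C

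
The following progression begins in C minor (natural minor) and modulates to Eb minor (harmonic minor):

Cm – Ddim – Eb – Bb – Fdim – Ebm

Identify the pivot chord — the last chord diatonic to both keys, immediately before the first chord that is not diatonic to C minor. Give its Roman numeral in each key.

Chords diatonic to C minor: Cm, Ddim, Eb, Fm, Gm, Ab, Bb.
Reading the progression, the first chord not in that set is Fdim, so the modulation leaves C minor there.
The chord immediately before Fdim is Bb, which is diatonic to both keys: VII in C minor and V in Eb minor.

Bb — VII in C minor, V in Eb minor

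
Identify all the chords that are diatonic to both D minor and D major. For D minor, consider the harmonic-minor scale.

A, C#dim

Triads in D minor (harmonic minor): Dm (i), Edim (ii°), Faug (III+), Gm (iv), A (V), Bb (VI), C#dim (vii°).
Triads in D major: D (I), Em (ii), F#m (iii), G (IV), A (V), Bm (vi), C#dim (vii°).
Shared triads with their functions: A (V in D minor, V in D major); C#dim (vii° in D minor, vii° in D major).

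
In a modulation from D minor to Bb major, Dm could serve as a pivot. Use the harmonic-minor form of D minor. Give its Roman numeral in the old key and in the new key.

i in D minor; iii in Bb major

The scale of D minor (harmonic minor) is D E F G A Bb C#; D is degree 1, and the triad built there (D-F-A) is minor, so it is i.
The scale of Bb major is Bb C D Eb F G A; D is degree 3, and the triad built there (D-F-A) is minor, so it is iii.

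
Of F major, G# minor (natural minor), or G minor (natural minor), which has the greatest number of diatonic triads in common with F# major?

Triads of F# major: F# (I), G#m (ii), A#m (iii), B (IV), C# (V), D#m (vi), E#dim (vii°).
F major shares 0: none.
G# minor (natural minor) shares 4: F#, G#m, B, D#m.
G minor (natural minor) shares 0: none.
The most common triads (4) are shared with G# minor.

G# minor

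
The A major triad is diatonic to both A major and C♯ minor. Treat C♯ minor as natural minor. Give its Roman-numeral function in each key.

The scale of A major is A B C♯ D E F♯ G♯; A is degree 1, and the triad built there (A-C♯-E) is major, so it is I.
The scale of C♯ minor (natural minor) is C♯ D♯ E F♯ G♯ A B; A is degree 6, and the triad built there (A-C♯-E) is major, so it is VI.

I in A major; VI in C♯ minor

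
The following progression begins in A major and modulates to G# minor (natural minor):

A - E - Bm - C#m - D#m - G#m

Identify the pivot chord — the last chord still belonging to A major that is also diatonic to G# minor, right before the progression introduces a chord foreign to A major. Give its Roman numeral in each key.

C#m — iii in A major, iv in G# minor

Chords diatonic to A major: A, Bm, C#m, D, E, F#m, G#dim.
Reading the progression, the first chord not in that set is D#m, so the modulation leaves A major there.
The chord immediately before D#m is C#m, which is diatonic to both keys: iii in A major and iv in G# minor.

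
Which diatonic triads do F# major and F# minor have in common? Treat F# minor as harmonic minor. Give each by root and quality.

C#, E#dim

Triads in F# major: F# major (I), G# minor (ii), A# minor (iii), B major (IV), C# major (V), D# minor (vi), E# diminished (vii°).
Triads in F# minor (harmonic minor): F# minor (i), G# diminished (ii°), A augmented (III+), B minor (iv), C# major (V), D major (VI), E# diminished (vii°).
Shared triads with their functions: C# major (V in F# major, V in F# minor); E# diminished (vii° in F# major, vii° in F# minor).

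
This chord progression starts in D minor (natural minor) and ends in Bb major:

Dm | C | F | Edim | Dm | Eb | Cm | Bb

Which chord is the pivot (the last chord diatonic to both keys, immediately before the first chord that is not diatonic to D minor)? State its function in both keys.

Dm — i in D minor, iii in Bb major

Chords diatonic to D minor: Dm, Edim, F, Gm, Am, Bb, C.
Reading the progression, the first chord not in that set is Eb, so the modulation leaves D minor there.
The chord immediately before Eb is Dm, which is diatonic to both keys: i in D minor and iii in Bb major.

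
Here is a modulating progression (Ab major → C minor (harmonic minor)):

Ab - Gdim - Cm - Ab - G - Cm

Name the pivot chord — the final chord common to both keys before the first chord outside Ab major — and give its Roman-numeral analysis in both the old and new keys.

Chords diatonic to Ab major: Ab, Bbm, Cm, Db, Eb, Fm, Gdim.
Reading the progression, the first chord not in that set is G, so the modulation leaves Ab major there.
The chord immediately before G is Ab, which is diatonic to both keys: I in Ab major and VI in C minor.

Ab — I in Ab major, VI in C minor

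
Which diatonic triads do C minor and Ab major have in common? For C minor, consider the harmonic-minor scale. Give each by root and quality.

Cm, Fm, Ab

Triads in C minor (harmonic minor): C minor (i), D diminished (ii°), Eb augmented (III+), F minor (iv), G major (V), Ab major (VI), B diminished (vii°).
Triads in Ab major: Ab major (I), Bb minor (ii), C minor (iii), Db major (IV), Eb major (V), F minor (vi), G diminished (vii°).
Shared triads with their functions: C minor (i in C minor, iii in Ab major); F minor (iv in C minor, vi in Ab major); Ab major (VI in C minor, I in Ab major).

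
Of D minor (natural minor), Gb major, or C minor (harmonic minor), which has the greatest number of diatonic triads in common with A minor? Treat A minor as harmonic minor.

Triads of A minor (harmonic minor): Am (i), Bdim (ii°), Caug (III+), Dm (iv), E (V), F (VI), G#dim (vii°).
D minor (natural minor) shares 3: Am, Dm, F.
Gb major shares 0: none.
C minor (harmonic minor) shares 1: Bdim.
The most common triads (3) are shared with D minor.

D minor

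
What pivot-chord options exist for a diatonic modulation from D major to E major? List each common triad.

Triads in D major: D (I), Em (ii), F♯m (iii), G (IV), A (V), Bm (vi), C♯dim (vii°).
Triads in E major: E (I), F♯m (ii), G♯m (iii), A (IV), B (V), C♯m (vi), D♯dim (vii°).
Shared triads with their functions: F♯m (iii in D major, ii in E major); A (V in D major, IV in E major).

F♯m, A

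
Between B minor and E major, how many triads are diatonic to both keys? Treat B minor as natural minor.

2

Diatonic triads of B minor (natural minor): Bm (i), C#dim (ii°), D (III), Em (iv), F#m (v), G (VI), A (VII).
Diatonic triads of E major: E (I), F#m (ii), G#m (iii), A (IV), B (V), C#m (vi), D#dim (vii°).
Matching root and quality in both lists: F#m, A.
That gives 2 common triads.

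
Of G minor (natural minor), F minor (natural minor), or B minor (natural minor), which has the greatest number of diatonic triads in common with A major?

B minor

Triads of A major: A (I), Bm (ii), C#m (iii), D (IV), E (V), F#m (vi), G#dim (vii°).
G minor (natural minor) shares 0: none.
F minor (natural minor) shares 0: none.
B minor (natural minor) shares 4: A, Bm, D, F#m.
The most common triads (4) are shared with B minor.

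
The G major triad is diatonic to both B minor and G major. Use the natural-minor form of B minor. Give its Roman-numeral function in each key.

The scale of B minor (natural minor) is B C# D E F# G A; G is degree 6, and the triad built there (G-B-D) is major, so it is VI.
The scale of G major is G A B C D E F#; G is degree 1, and the triad built there (G-B-D) is major, so it is I.

VI in B minor; I in G major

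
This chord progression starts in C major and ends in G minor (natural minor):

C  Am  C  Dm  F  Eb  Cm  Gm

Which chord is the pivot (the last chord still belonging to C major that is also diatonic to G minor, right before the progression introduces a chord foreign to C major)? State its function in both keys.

Chords diatonic to C major: C, Dm, Em, F, G, Am, Bdim.
Reading the progression, the first chord not in that set is Eb, so the modulation leaves C major there.
The chord immediately before Eb is F, which is diatonic to both keys: IV in C major and VII in G minor.

F — IV in C major, VII in G minor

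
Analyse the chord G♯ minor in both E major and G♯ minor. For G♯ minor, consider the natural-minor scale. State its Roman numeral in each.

The scale of E major is E F♯ G♯ A B C♯ D♯; G♯ is degree 3, and the triad built there (G♯-B-D♯) is minor, so it is iii.
The scale of G♯ minor (natural minor) is G♯ A♯ B C♯ D♯ E F♯; G♯ is degree 1, and the triad built there (G♯-B-D♯) is minor, so it is i.

iii in E major; i in G♯ minor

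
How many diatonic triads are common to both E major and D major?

2

Diatonic triads of E major: E major (I), F♯ minor (ii), G♯ minor (iii), A major (IV), B major (V), C♯ minor (vi), D♯ diminished (vii°).
Diatonic triads of D major: D major (I), E minor (ii), F♯ minor (iii), G major (IV), A major (V), B minor (vi), C♯ diminished (vii°).
Matching root and quality in both lists: F♯ minor, A major.
That gives 2 common triads.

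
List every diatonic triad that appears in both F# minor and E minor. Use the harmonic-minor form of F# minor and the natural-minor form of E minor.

Bm, D

Triads in F# minor (harmonic minor): F#m (i), G#dim (ii°), Aaug (III+), Bm (iv), C# (V), D (VI), E#dim (vii°).
Triads in E minor (natural minor): Em (i), F#dim (ii°), G (III), Am (iv), Bm (v), C (VI), D (VII).
Shared triads with their functions: Bm (iv in F# minor, v in E minor); D (VI in F# minor, VII in E minor).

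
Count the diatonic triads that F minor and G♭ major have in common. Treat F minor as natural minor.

Diatonic triads of F minor (natural minor): Fm (i), Gdim (ii°), A♭ (III), B♭m (iv), Cm (v), D♭ (VI), E♭ (VII).
Diatonic triads of G♭ major: G♭ (I), A♭m (ii), B♭m (iii), C♭ (IV), D♭ (V), E♭m (vi), Fdim (vii°).
Matching root and quality in both lists: B♭m, D♭.
That gives 2 common triads.

2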